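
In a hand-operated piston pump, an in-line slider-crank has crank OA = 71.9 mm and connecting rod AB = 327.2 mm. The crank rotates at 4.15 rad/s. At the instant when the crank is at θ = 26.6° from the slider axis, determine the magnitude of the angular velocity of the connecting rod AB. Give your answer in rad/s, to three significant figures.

0.819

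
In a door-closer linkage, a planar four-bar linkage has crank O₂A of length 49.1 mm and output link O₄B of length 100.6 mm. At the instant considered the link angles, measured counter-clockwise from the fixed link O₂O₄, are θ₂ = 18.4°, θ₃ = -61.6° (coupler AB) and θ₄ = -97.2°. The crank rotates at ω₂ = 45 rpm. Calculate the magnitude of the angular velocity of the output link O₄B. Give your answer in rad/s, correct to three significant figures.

ω₂ = 4.712 rad/s (from 45 rpm).
Differentiating the loop-closure r₂e^{iθ₂}+r₃e^{iθ₃}=r₁+r₄e^{iθ₄} gives r₂ω₂e^{iθ₂}+r₃ω₃e^{iθ₃}=r₄ω₄e^{iθ₄}.
Eliminating the other unknown: ω₄ = r₂ω₂ sin(θ₂−θ₃) / [r₄ sin(θ₄−θ₃)].
Numerator sine = +0.98481; denominator sine = -0.58212.
Result = 0.0491·4.712·(+0.98481) / (0.1006·(-0.58212)) = -3.891 rad/s; magnitude 3.891 rad/s.

3.89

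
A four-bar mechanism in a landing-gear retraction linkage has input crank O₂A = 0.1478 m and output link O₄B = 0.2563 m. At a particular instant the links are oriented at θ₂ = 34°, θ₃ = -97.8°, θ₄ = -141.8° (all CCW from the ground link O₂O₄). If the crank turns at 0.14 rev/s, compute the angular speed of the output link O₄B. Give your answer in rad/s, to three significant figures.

0.544

ω₂ = 0.8796 rad/s (from 0.14 rev/s).
Differentiating the loop-closure r₂e^{iθ₂}+r₃e^{iθ₃}=r₁+r₄e^{iθ₄} gives r₂ω₂e^{iθ₂}+r₃ω₃e^{iθ₃}=r₄ω₄e^{iθ₄}.
Eliminating the other unknown: ω₄ = r₂ω₂ sin(θ₂−θ₃) / [r₄ sin(θ₄−θ₃)].
Numerator sine = +0.74548; denominator sine = -0.69466.
Result = 0.1478·0.8796·(+0.74548) / (0.2563·(-0.69466)) = -0.54437 rad/s; magnitude 0.54437 rad/s.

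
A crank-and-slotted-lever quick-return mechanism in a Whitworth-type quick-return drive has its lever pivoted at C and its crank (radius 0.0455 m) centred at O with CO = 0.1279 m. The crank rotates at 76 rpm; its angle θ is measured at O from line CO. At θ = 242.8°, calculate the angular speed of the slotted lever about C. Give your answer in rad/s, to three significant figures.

0.358

ω = 7.959 rad/s (from 76 rpm).
Crank pin A relative to C: A = (d + r cosθ, r sinθ); lever angle φ = atan2(r sinθ, d + r cosθ).
Differentiating tanφ: φ̇ = rω(d cosθ + r)/(d² + r² + 2dr cosθ).
d² + r² + 2dr cosθ = |CA|² = 0.0131085 m²;  d cosθ + r = -0.012963 m.
|ω_lever| = |0.0455·7.959·-0.012963| / 0.0131085 = 0.3581 rad/s.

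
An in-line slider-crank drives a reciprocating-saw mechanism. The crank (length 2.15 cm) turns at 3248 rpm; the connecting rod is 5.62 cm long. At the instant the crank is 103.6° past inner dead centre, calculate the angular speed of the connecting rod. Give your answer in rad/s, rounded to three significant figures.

33.0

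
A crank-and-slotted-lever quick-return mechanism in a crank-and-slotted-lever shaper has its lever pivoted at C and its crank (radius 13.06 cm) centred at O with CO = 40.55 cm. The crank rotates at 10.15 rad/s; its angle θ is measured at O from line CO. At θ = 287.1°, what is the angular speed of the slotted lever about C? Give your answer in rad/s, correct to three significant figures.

1.56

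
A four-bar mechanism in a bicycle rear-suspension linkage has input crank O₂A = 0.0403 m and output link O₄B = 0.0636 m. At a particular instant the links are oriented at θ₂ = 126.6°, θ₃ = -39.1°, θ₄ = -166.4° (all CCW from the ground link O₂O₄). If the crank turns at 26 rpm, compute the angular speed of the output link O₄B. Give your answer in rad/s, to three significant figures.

0.536

ω₂ = 2.723 rad/s (from 26 rpm).
Differentiating the loop-closure r₂e^{iθ₂}+r₃e^{iθ₃}=r₁+r₄e^{iθ₄} gives r₂ω₂e^{iθ₂}+r₃ω₃e^{iθ₃}=r₄ω₄e^{iθ₄}.
Eliminating the other unknown: ω₄ = r₂ω₂ sin(θ₂−θ₃) / [r₄ sin(θ₄−θ₃)].
Numerator sine = +0.24700; denominator sine = -0.79547.
Result = 0.0403·2.723·(+0.24700) / (0.0636·(-0.79547)) = -0.5357 rad/s; magnitude 0.5357 rad/s.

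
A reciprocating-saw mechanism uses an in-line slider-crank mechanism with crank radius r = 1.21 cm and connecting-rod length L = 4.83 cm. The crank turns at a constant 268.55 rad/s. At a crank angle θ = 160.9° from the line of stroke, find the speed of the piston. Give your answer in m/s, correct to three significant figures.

ω = 268.6 rad/s
For an in-line slider-crank, x = r cosθ + √(L² − r² sin²θ), so v = −rω sinθ·[1 + r cosθ/√(L² − r² sin²θ)].
With r = 0.0121 m, L = 0.0483 m, θ = 160.9°: √(L² − r² sin²θ) = 0.048137 m.
v = −0.0121·268.6·0.32722·[1 + 0.0121·-0.94495/0.048137] = -0.81072 m/s.
|v| = 0.81072 m/s.

0.811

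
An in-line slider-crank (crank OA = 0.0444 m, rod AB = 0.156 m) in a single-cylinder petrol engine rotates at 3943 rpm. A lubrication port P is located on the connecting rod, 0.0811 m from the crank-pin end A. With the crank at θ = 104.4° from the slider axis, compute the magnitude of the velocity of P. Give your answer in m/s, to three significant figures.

ω = 412.9 rad/s.  Crank-pin speed |V_A| = rω = 18.333 m/s, perpendicular to OA.
Rod angle: sinφ = −(r/L) sinθ ⇒ φ = -16.002°; ω_rod = −rω cosθ/√(L²−r²sin²θ) = +30.404 rad/s.
V_P = V_A + ω_rod × AP, with AP = 0.0811 m along the rod.
Components: V_Px = −rω sinθ − a·ω_rod·sinφ = -17.077 m/s;  V_Py = rω cosθ + a·ω_rod·cosφ = -2.189 m/s.
|V_P| = √(V_Px² + V_Py²) = 17.217 m/s.

17.2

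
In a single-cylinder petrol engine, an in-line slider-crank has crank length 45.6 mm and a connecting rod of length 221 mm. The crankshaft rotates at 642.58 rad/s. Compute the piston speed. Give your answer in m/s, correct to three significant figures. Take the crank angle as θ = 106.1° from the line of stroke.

ω = 642.6 rad/s
For an in-line slider-crank, x = r cosθ + √(L² − r² sin²θ), so v = −rω sinθ·[1 + r cosθ/√(L² − r² sin²θ)].
With r = 0.0456 m, L = 0.221 m, θ = 106.1°: √(L² − r² sin²θ) = 0.21661 m.
v = −0.0456·642.6·0.96078·[1 + 0.0456·-0.27731/0.21661] = -26.509 m/s.
|v| = 26.509 m/s.

26.5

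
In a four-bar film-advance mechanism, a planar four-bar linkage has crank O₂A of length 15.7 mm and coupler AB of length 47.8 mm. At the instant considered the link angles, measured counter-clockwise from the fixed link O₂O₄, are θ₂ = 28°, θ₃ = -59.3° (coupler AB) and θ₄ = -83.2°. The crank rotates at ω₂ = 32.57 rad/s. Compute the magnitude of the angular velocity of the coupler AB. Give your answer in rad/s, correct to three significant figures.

24.6

ω₂ = 32.57 rad/s
Differentiating the loop-closure r₂e^{iθ₂}+r₃e^{iθ₃}=r₁+r₄e^{iθ₄} gives r₂ω₂e^{iθ₂}+r₃ω₃e^{iθ₃}=r₄ω₄e^{iθ₄}.
Eliminating the other unknown: ω₃ = r₂ω₂ sin(θ₄−θ₂) / [r₃ sin(θ₃−θ₄)].
Numerator sine = -0.93232; denominator sine = +0.40514.
Result = 0.0157·32.57·(-0.93232) / (0.0478·(+0.40514)) = -24.618 rad/s; magnitude 24.618 rad/s.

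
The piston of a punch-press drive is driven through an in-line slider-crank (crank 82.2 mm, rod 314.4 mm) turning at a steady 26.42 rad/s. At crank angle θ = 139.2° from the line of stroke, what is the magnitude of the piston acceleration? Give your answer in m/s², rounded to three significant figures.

40.9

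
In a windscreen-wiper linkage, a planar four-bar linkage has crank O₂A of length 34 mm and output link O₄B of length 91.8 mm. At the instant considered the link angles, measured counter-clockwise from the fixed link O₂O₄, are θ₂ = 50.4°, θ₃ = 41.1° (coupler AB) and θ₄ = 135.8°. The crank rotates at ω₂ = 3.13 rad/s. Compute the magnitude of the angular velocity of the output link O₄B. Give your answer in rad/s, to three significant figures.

0.188

ω₂ = 3.13 rad/s
Differentiating the loop-closure r₂e^{iθ₂}+r₃e^{iθ₃}=r₁+r₄e^{iθ₄} gives r₂ω₂e^{iθ₂}+r₃ω₃e^{iθ₃}=r₄ω₄e^{iθ₄}.
Eliminating the other unknown: ω₄ = r₂ω₂ sin(θ₂−θ₃) / [r₄ sin(θ₄−θ₃)].
Numerator sine = +0.16160; denominator sine = +0.99664.
Result = 0.034·3.13·(+0.16160) / (0.0918·(+0.99664)) = +0.18797 rad/s; magnitude 0.18797 rad/s.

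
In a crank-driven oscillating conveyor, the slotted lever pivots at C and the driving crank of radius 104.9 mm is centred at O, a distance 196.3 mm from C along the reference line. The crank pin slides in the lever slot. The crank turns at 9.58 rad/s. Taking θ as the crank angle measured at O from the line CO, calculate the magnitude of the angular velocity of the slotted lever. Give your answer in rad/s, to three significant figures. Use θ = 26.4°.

ω = 9.58 rad/s
Crank pin A relative to C: A = (d + r cosθ, r sinθ); lever angle φ = atan2(r sinθ, d + r cosθ).
Differentiating tanφ: φ̇ = rω(d cosθ + r)/(d² + r² + 2dr cosθ).
d² + r² + 2dr cosθ = |CA|² = 0.0864265 m²;  d cosθ + r = +0.28073 m.
|ω_lever| = |0.1049·9.58·+0.28073| / 0.0864265 = 3.2642 rad/s.

3.26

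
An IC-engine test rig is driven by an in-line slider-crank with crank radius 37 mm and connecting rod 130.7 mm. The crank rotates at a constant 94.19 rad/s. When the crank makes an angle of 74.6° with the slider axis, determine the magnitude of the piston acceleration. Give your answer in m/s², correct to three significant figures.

4.75

ω = 94.19 rad/s
x(θ) = r cosθ + √(L² − r² sin²θ); with ω constant, a = ω²·d²x/dθ².
d²x/dθ² = −r cosθ − r²(cos2θ)/√u − r⁴ sin²2θ/(4u^{3/2}),  u = L² − r² sin²θ = 0.01581 m².
Substituting r = 0.037 m, L = 0.1307 m, θ = 74.6°: d²x/dθ² = -0.00053525 m.
a = ω²·d²x/dθ² = (94.19)²·(-0.00053525) = -4.7486 m/s²;  |a| = 4.7486 m/s².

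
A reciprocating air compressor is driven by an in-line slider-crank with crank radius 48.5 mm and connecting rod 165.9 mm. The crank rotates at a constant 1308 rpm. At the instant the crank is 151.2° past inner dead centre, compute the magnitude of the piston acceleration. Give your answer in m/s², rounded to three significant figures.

ω = 2π·1308/60 = 137 rad/s
x(θ) = r cosθ + √(L² − r² sin²θ); with ω constant, a = ω²·d²x/dθ².
d²x/dθ² = −r cosθ − r²(cos2θ)/√u − r⁴ sin²2θ/(4u^{3/2}),  u = L² − r² sin²θ = 0.0269769 m².
Substituting r = 0.0485 m, L = 0.1659 m, θ = 151.2°: d²x/dθ² = +0.034604 m.
a = ω²·d²x/dθ² = (137)²·(+0.034604) = +649.24 m/s²;  |a| = 649.24 m/s².

649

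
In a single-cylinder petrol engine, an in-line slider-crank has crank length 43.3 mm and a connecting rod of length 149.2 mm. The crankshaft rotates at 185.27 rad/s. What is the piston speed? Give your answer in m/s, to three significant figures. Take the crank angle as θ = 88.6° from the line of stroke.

8.08

ω = 185.3 rad/s
For an in-line slider-crank, x = r cosθ + √(L² − r² sin²θ), so v = −rω sinθ·[1 + r cosθ/√(L² − r² sin²θ)].
With r = 0.0433 m, L = 0.1492 m, θ = 88.6°: √(L² − r² sin²θ) = 0.14278 m.
v = −0.0433·185.3·0.99970·[1 + 0.0433·0.02443/0.14278] = -8.0792 m/s.
|v| = 8.0792 m/s.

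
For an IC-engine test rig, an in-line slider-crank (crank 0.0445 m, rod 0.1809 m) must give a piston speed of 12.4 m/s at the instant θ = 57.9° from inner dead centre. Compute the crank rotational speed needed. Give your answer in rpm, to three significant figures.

2770

For an in-line slider-crank, |v_piston| = rω|sinθ|·[1 + r cosθ/√(L² − r² sin²θ)].
With r = 0.0445 m, L = 0.1809 m, θ = 57.9°: the bracketed kinematic factor |dx/dθ| = 0.042735 m.
ω = v/|dx/dθ| = 12.4/0.042735 = 290.16 rad/s.
N = 60ω/(2π) = 2770.8 rpm.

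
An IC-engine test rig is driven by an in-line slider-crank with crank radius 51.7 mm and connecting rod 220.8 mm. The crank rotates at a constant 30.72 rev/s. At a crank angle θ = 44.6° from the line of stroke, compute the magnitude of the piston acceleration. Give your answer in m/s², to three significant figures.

1380

ω = 2π·30.7 = 193 rad/s
x(θ) = r cosθ + √(L² − r² sin²θ); with ω constant, a = ω²·d²x/dθ².
d²x/dθ² = −r cosθ − r²(cos2θ)/√u − r⁴ sin²2θ/(4u^{3/2}),  u = L² − r² sin²θ = 0.0474349 m².
Substituting r = 0.0517 m, L = 0.2208 m, θ = 44.6°: d²x/dθ² = -0.037156 m.
a = ω²·d²x/dθ² = (193)²·(-0.037156) = -1384.3 m/s²;  |a| = 1384.3 m/s².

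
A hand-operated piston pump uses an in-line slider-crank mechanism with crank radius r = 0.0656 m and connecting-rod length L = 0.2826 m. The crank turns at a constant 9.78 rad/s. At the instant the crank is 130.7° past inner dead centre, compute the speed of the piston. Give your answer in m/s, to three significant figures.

0.412

ω = 9.78 rad/s
For an in-line slider-crank, x = r cosθ + √(L² − r² sin²θ), so v = −rω sinθ·[1 + r cosθ/√(L² − r² sin²θ)].
With r = 0.0656 m, L = 0.2826 m, θ = 130.7°: √(L² − r² sin²θ) = 0.27819 m.
v = −0.0656·9.78·0.75813·[1 + 0.0656·-0.65210/0.27819] = -0.4116 m/s.
|v| = 0.4116 m/s.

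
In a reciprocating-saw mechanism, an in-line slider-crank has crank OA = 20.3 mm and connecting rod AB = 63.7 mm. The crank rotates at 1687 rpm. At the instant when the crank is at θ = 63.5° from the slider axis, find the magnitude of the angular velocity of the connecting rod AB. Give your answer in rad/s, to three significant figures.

26.2

ω = 176.7 rad/s (converted from 1687 rpm).
The rod makes angle φ with the slider axis where L sinφ = r sinθ; differentiating, L cosφ·φ̇ = r ω cosθ.
L cosφ = √(L² − r² sin²θ) = 0.061054 m.
|ω_rod| = r ω |cosθ| / √(L² − r² sin²θ) = 0.0203·176.7·0.44620/0.061054 = 26.209 rad/s.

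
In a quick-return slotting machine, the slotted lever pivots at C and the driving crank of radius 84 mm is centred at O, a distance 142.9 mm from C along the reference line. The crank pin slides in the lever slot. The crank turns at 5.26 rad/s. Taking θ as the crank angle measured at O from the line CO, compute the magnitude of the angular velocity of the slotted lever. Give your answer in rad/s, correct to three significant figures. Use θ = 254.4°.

0.958

ω = 5.26 rad/s
Crank pin A relative to C: A = (d + r cosθ, r sinθ); lever angle φ = atan2(r sinθ, d + r cosθ).
Differentiating tanφ: φ̇ = rω(d cosθ + r)/(d² + r² + 2dr cosθ).
d² + r² + 2dr cosθ = |CA|² = 0.0210204 m²;  d cosθ + r = +0.045571 m.
|ω_lever| = |0.084·5.26·+0.045571| / 0.0210204 = 0.95789 rad/s.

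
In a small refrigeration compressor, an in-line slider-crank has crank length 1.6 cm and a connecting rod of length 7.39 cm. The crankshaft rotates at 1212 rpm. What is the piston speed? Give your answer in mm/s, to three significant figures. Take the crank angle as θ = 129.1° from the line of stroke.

ω = 2π·1212/60 = 126.9 rad/s
For an in-line slider-crank, x = r cosθ + √(L² − r² sin²θ), so v = −rω sinθ·[1 + r cosθ/√(L² − r² sin²θ)].
With r = 0.016 m, L = 0.0739 m, θ = 129.1°: √(L² − r² sin²θ) = 0.072849 m.
v = −0.016·126.9·0.77605·[1 + 0.016·-0.63068/0.072849] = -1.3576 m/s.
|v| = 1.3576 m/s = 1357.6 mm/s.

1360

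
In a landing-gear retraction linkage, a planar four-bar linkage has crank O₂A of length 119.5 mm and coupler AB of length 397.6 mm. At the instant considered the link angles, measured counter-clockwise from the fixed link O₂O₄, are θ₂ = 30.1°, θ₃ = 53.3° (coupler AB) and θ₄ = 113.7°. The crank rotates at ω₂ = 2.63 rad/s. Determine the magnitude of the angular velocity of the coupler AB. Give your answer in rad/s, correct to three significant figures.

ω₂ = 2.63 rad/s
Differentiating the loop-closure r₂e^{iθ₂}+r₃e^{iθ₃}=r₁+r₄e^{iθ₄} gives r₂ω₂e^{iθ₂}+r₃ω₃e^{iθ₃}=r₄ω₄e^{iθ₄}.
Eliminating the other unknown: ω₃ = r₂ω₂ sin(θ₄−θ₂) / [r₃ sin(θ₃−θ₄)].
Numerator sine = +0.99377; denominator sine = -0.86949.
Result = 0.1195·2.63·(+0.99377) / (0.3976·(-0.86949)) = -0.90343 rad/s; magnitude 0.90343 rad/s.

0.903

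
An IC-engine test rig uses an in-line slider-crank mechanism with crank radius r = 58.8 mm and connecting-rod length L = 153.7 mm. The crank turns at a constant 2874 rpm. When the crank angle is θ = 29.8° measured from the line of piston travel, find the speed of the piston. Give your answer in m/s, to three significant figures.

11.8

ω = 2π·2874/60 = 301 rad/s
For an in-line slider-crank, x = r cosθ + √(L² − r² sin²θ), so v = −rω sinθ·[1 + r cosθ/√(L² − r² sin²θ)].
With r = 0.0588 m, L = 0.1537 m, θ = 29.8°: √(L² − r² sin²θ) = 0.1509 m.
v = −0.0588·301·0.49697·[1 + 0.0588·0.86777/0.1509] = -11.769 m/s.
|v| = 11.769 m/s.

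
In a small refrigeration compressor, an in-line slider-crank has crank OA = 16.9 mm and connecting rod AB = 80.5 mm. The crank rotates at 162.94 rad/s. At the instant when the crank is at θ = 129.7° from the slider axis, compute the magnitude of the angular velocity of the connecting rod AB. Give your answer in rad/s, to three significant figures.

22.1

ω = 162.9 rad/s
The rod makes angle φ with the slider axis where L sinφ = r sinθ; differentiating, L cosφ·φ̇ = r ω cosθ.
L cosφ = √(L² − r² sin²θ) = 0.079443 m.
|ω_rod| = r ω |cosθ| / √(L² − r² sin²θ) = 0.0169·162.9·0.63877/0.079443 = 22.141 rad/s.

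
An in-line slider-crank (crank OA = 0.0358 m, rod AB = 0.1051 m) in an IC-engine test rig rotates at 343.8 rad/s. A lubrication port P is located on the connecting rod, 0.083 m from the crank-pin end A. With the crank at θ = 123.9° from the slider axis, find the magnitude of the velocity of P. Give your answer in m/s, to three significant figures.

8.74

ω = 343.8 rad/s.  Crank-pin speed |V_A| = rω = 12.308 m/s, perpendicular to OA.
Rod angle: sinφ = −(r/L) sinθ ⇒ φ = -16.423°; ω_rod = −rω cosθ/√(L²−r²sin²θ) = +68.095 rad/s.
V_P = V_A + ω_rod × AP, with AP = 0.083 m along the rod.
Components: V_Px = −rω sinθ − a·ω_rod·sinφ = -8.6179 m/s;  V_Py = rω cosθ + a·ω_rod·cosφ = -1.4435 m/s.
|V_P| = √(V_Px² + V_Py²) = 8.738 m/s.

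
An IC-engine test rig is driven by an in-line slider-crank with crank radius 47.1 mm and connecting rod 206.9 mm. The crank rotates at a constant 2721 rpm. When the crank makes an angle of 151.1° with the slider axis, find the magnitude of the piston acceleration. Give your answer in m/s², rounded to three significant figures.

2870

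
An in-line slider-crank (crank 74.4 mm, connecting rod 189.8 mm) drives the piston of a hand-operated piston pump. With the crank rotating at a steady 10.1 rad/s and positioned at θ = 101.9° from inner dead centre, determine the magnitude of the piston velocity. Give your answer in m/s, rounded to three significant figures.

0.671

ω = 10.1 rad/s
For an in-line slider-crank, x = r cosθ + √(L² − r² sin²θ), so v = −rω sinθ·[1 + r cosθ/√(L² − r² sin²θ)].
With r = 0.0744 m, L = 0.1898 m, θ = 101.9°: √(L² − r² sin²θ) = 0.17528 m.
v = −0.0744·10.1·0.97851·[1 + 0.0744·-0.20620/0.17528] = -0.67093 m/s.
|v| = 0.67093 m/s.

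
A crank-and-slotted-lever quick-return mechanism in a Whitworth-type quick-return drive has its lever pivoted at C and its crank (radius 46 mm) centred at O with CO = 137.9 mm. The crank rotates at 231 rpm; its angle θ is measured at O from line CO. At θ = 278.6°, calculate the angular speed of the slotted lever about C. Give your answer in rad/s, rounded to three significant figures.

3.22

ω = 24.19 rad/s (from 231 rpm).
Crank pin A relative to C: A = (d + r cosθ, r sinθ); lever angle φ = atan2(r sinθ, d + r cosθ).
Differentiating tanφ: φ̇ = rω(d cosθ + r)/(d² + r² + 2dr cosθ).
d² + r² + 2dr cosθ = |CA|² = 0.0230295 m²;  d cosθ + r = +0.066621 m.
|ω_lever| = |0.046·24.19·+0.066621| / 0.0230295 = 3.219 rad/s.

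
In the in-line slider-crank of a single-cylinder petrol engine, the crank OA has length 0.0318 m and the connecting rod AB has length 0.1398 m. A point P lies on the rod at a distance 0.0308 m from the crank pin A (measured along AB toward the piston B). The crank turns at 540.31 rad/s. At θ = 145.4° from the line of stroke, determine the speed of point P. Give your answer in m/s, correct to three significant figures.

ω = 540.3 rad/s.  Crank-pin speed |V_A| = rω = 17.182 m/s, perpendicular to OA.
Rod angle: sinφ = −(r/L) sinθ ⇒ φ = -7.421°; ω_rod = −rω cosθ/√(L²−r²sin²θ) = +102.02 rad/s.
V_P = V_A + ω_rod × AP, with AP = 0.0308 m along the rod.
Components: V_Px = −rω sinθ − a·ω_rod·sinφ = -9.3507 m/s;  V_Py = rω cosθ + a·ω_rod·cosφ = -11.027 m/s.
|V_P| = √(V_Px² + V_Py²) = 14.458 m/s.

14.5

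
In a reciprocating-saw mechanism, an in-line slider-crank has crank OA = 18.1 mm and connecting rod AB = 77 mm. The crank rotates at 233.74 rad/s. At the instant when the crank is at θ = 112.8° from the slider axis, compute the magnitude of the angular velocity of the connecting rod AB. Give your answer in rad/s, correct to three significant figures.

ω = 233.7 rad/s
The rod makes angle φ with the slider axis where L sinφ = r sinθ; differentiating, L cosφ·φ̇ = r ω cosθ.
L cosφ = √(L² − r² sin²θ) = 0.07517 m.
|ω_rod| = r ω |cosθ| / √(L² − r² sin²θ) = 0.0181·233.7·0.38752/0.07517 = 21.81 rad/s.

21.8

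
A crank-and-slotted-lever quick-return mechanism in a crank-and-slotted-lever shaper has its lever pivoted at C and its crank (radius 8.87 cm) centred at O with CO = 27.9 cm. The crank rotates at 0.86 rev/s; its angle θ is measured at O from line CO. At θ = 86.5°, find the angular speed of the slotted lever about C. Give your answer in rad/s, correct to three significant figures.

0.571

ω = 5.404 rad/s (from 0.86 rev/s).
Crank pin A relative to C: A = (d + r cosθ, r sinθ); lever angle φ = atan2(r sinθ, d + r cosθ).
Differentiating tanφ: φ̇ = rω(d cosθ + r)/(d² + r² + 2dr cosθ).
d² + r² + 2dr cosθ = |CA|² = 0.0887303 m²;  d cosθ + r = +0.10573 m.
|ω_lever| = |0.0887·5.404·+0.10573| / 0.0887303 = 0.57114 rad/s.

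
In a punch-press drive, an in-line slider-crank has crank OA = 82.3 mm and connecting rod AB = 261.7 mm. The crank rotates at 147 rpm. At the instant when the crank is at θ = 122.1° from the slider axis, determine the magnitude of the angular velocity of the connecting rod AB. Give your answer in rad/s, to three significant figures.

2.67

ω = 15.39 rad/s (converted from 147 rpm).
The rod makes angle φ with the slider axis where L sinφ = r sinθ; differentiating, L cosφ·φ̇ = r ω cosθ.
L cosφ = √(L² − r² sin²θ) = 0.25224 m.
|ω_rod| = r ω |cosθ| / √(L² − r² sin²θ) = 0.0823·15.39·0.53140/0.25224 = 2.669 rad/s.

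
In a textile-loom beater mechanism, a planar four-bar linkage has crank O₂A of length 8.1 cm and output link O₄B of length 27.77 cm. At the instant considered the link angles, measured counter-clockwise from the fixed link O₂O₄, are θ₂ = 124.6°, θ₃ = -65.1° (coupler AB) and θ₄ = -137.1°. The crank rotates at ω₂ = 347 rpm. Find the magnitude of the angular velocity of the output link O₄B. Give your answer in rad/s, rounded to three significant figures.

1.88

ω₂ = 36.34 rad/s (from 347 rpm).
Differentiating the loop-closure r₂e^{iθ₂}+r₃e^{iθ₃}=r₁+r₄e^{iθ₄} gives r₂ω₂e^{iθ₂}+r₃ω₃e^{iθ₃}=r₄ω₄e^{iθ₄}.
Eliminating the other unknown: ω₄ = r₂ω₂ sin(θ₂−θ₃) / [r₄ sin(θ₄−θ₃)].
Numerator sine = -0.16849; denominator sine = -0.95106.
Result = 0.081·36.34·(-0.16849) / (0.2777·(-0.95106)) = +1.8777 rad/s; magnitude 1.8777 rad/s.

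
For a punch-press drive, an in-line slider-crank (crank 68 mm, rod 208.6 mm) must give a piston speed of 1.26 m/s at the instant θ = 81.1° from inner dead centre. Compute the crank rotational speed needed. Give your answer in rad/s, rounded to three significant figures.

17.8

For an in-line slider-crank, |v_piston| = rω|sinθ|·[1 + r cosθ/√(L² − r² sin²θ)].
With r = 0.068 m, L = 0.2086 m, θ = 81.1°: the bracketed kinematic factor |dx/dθ| = 0.07076 m.
ω = v/|dx/dθ| = 1.26/0.07076 = 17.807 rad/s.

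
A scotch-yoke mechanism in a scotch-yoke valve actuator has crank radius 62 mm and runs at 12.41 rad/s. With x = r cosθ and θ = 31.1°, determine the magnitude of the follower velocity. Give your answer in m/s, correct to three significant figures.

0.397

ω = 12.41 rad/s
x = r cosθ ⇒ ẋ = −rω sinθ.
|v| = rω|sinθ| = 0.062·12.41·|sin 31.1°| = 0.39743 m/s.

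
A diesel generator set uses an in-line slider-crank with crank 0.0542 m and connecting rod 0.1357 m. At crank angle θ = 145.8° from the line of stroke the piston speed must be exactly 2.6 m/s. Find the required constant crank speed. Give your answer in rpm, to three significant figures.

1230

For an in-line slider-crank, |v_piston| = rω|sinθ|·[1 + r cosθ/√(L² − r² sin²θ)].
With r = 0.0542 m, L = 0.1357 m, θ = 145.8°: the bracketed kinematic factor |dx/dθ| = 0.020137 m.
ω = v/|dx/dθ| = 2.6/0.020137 = 129.11 rad/s.
N = 60ω/(2π) = 1232.9 rpm.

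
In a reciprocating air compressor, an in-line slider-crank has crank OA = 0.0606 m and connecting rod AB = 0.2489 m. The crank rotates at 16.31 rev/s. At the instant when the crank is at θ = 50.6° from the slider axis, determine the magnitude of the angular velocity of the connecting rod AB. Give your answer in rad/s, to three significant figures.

ω = 102.5 rad/s (converted from 16.31 rev/s).
The rod makes angle φ with the slider axis where L sinφ = r sinθ; differentiating, L cosφ·φ̇ = r ω cosθ.
L cosφ = √(L² − r² sin²θ) = 0.24446 m.
|ω_rod| = r ω |cosθ| / √(L² − r² sin²θ) = 0.0606·102.5·0.63473/0.24446 = 16.125 rad/s.

16.1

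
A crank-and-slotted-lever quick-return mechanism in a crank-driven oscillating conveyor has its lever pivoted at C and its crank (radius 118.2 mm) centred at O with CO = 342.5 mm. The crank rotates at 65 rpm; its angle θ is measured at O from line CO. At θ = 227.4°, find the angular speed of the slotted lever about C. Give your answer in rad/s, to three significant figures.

1.20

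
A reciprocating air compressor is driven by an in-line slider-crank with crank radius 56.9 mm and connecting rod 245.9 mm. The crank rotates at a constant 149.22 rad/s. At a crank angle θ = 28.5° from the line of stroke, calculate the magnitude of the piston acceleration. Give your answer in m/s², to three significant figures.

ω = 149.2 rad/s
x(θ) = r cosθ + √(L² − r² sin²θ); with ω constant, a = ω²·d²x/dθ².
d²x/dθ² = −r cosθ − r²(cos2θ)/√u − r⁴ sin²2θ/(4u^{3/2}),  u = L² − r² sin²θ = 0.0597297 m².
Substituting r = 0.0569 m, L = 0.2459 m, θ = 28.5°: d²x/dθ² = -0.057346 m.
a = ω²·d²x/dθ² = (149.2)²·(-0.057346) = -1276.9 m/s²;  |a| = 1276.9 m/s².

1280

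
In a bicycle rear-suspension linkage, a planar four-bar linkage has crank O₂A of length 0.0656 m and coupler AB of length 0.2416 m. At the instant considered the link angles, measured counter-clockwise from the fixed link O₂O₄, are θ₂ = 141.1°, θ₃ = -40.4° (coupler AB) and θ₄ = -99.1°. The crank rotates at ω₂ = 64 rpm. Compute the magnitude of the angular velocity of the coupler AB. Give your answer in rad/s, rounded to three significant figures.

ω₂ = 6.702 rad/s (from 64 rpm).
Differentiating the loop-closure r₂e^{iθ₂}+r₃e^{iθ₃}=r₁+r₄e^{iθ₄} gives r₂ω₂e^{iθ₂}+r₃ω₃e^{iθ₃}=r₄ω₄e^{iθ₄}.
Eliminating the other unknown: ω₃ = r₂ω₂ sin(θ₄−θ₂) / [r₃ sin(θ₃−θ₄)].
Numerator sine = +0.86777; denominator sine = +0.85446.
Result = 0.0656·6.702·(+0.86777) / (0.2416·(+0.85446)) = +1.8481 rad/s; magnitude 1.8481 rad/s.

1.85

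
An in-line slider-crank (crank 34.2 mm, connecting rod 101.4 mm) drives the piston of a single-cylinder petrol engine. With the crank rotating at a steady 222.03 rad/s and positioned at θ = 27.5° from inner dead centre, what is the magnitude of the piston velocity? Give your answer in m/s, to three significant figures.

ω = 222 rad/s
For an in-line slider-crank, x = r cosθ + √(L² − r² sin²θ), so v = −rω sinθ·[1 + r cosθ/√(L² − r² sin²θ)].
With r = 0.0342 m, L = 0.1014 m, θ = 27.5°: √(L² − r² sin²θ) = 0.10016 m.
v = −0.0342·222·0.46175·[1 + 0.0342·0.88701/0.10016] = -4.5682 m/s.
|v| = 4.5682 m/s.

4.57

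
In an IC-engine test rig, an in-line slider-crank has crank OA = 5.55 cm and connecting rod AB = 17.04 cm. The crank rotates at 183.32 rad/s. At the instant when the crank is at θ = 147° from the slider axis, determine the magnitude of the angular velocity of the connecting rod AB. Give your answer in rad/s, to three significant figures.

50.9

ω = 183.3 rad/s
The rod makes angle φ with the slider axis where L sinφ = r sinθ; differentiating, L cosφ·φ̇ = r ω cosθ.
L cosφ = √(L² − r² sin²θ) = 0.1677 m.
|ω_rod| = r ω |cosθ| / √(L² − r² sin²θ) = 0.0555·183.3·0.83867/0.1677 = 50.882 rad/s.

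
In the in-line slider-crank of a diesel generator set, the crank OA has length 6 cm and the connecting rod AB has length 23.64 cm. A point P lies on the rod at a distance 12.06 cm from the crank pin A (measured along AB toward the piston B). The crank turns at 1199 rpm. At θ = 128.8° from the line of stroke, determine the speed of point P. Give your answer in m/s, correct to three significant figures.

5.86

ω = 125.6 rad/s.  Crank-pin speed |V_A| = rω = 7.5335 m/s, perpendicular to OA.
Rod angle: sinφ = −(r/L) sinθ ⇒ φ = -11.408°; ω_rod = −rω cosθ/√(L²−r²sin²θ) = +20.371 rad/s.
V_P = V_A + ω_rod × AP, with AP = 0.1206 m along the rod.
Components: V_Px = −rω sinθ − a·ω_rod·sinφ = -5.3852 m/s;  V_Py = rω cosθ + a·ω_rod·cosφ = -2.3123 m/s.
|V_P| = √(V_Px² + V_Py²) = 5.8607 m/s.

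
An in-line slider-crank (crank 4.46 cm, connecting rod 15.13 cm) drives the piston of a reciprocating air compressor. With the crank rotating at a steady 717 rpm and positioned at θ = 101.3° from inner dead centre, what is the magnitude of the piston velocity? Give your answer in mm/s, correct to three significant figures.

ω = 2π·717/60 = 75.08 rad/s
For an in-line slider-crank, x = r cosθ + √(L² − r² sin²θ), so v = −rω sinθ·[1 + r cosθ/√(L² − r² sin²θ)].
With r = 0.0446 m, L = 0.1513 m, θ = 101.3°: √(L² − r² sin²θ) = 0.14484 m.
v = −0.0446·75.08·0.98061·[1 + 0.0446·-0.19595/0.14484] = -3.0857 m/s.
|v| = 3.0857 m/s = 3085.7 mm/s.

3090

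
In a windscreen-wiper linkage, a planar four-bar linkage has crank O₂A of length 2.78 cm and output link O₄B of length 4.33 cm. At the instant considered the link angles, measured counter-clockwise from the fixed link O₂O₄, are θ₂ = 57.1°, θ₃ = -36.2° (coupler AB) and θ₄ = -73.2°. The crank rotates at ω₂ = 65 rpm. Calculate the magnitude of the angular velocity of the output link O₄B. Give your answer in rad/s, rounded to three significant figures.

7.25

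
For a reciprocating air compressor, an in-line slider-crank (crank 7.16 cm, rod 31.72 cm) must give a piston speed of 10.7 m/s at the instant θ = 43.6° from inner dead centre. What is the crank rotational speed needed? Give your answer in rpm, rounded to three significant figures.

1780

For an in-line slider-crank, |v_piston| = rω|sinθ|·[1 + r cosθ/√(L² − r² sin²θ)].
With r = 0.0716 m, L = 0.3172 m, θ = 43.6°: the bracketed kinematic factor |dx/dθ| = 0.057548 m.
ω = v/|dx/dθ| = 10.7/0.057548 = 185.93 rad/s.
N = 60ω/(2π) = 1775.5 rpm.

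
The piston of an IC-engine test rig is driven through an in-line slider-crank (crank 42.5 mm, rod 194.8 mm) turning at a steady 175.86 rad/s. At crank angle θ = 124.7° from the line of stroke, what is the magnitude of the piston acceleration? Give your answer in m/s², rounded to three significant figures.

848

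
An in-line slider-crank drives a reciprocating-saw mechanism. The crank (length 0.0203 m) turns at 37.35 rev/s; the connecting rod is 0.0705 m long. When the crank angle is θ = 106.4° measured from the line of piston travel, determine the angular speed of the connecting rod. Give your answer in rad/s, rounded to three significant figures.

19.9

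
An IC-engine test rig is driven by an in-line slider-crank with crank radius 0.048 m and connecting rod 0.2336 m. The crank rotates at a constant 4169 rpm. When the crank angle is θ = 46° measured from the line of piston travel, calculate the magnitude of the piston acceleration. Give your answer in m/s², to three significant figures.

ω = 2π·4169/60 = 436.6 rad/s
x(θ) = r cosθ + √(L² − r² sin²θ); with ω constant, a = ω²·d²x/dθ².
d²x/dθ² = −r cosθ − r²(cos2θ)/√u − r⁴ sin²2θ/(4u^{3/2}),  u = L² − r² sin²θ = 0.0533768 m².
Substituting r = 0.048 m, L = 0.2336 m, θ = 46°: d²x/dθ² = -0.033103 m.
a = ω²·d²x/dθ² = (436.6)²·(-0.033103) = -6309.4 m/s²;  |a| = 6309.4 m/s².

6310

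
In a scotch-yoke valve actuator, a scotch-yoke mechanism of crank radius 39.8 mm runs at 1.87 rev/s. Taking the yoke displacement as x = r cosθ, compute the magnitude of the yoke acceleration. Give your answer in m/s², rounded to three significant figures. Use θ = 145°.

4.50

ω = 11.75 rad/s (from 1.87 rev/s).
x = r cosθ ⇒ ẍ = −rω² cosθ (ω constant).
|a| = rω²|cosθ| = 0.0398·(11.75)²·|cos 145°| = 4.5008 m/s².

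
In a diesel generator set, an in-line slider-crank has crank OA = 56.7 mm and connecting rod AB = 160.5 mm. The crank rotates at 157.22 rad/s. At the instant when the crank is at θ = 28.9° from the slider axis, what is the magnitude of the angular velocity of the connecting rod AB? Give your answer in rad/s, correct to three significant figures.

49.3

ω = 157.2 rad/s
The rod makes angle φ with the slider axis where L sinφ = r sinθ; differentiating, L cosφ·φ̇ = r ω cosθ.
L cosφ = √(L² − r² sin²θ) = 0.15814 m.
|ω_rod| = r ω |cosθ| / √(L² − r² sin²θ) = 0.0567·157.2·0.87546/0.15814 = 49.349 rad/s.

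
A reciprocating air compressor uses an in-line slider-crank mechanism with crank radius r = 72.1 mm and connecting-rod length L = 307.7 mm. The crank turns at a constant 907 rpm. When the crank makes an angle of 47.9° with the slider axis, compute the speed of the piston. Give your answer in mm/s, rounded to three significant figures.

ω = 2π·907/60 = 94.98 rad/s
For an in-line slider-crank, x = r cosθ + √(L² − r² sin²θ), so v = −rω sinθ·[1 + r cosθ/√(L² − r² sin²θ)].
With r = 0.0721 m, L = 0.3077 m, θ = 47.9°: √(L² − r² sin²θ) = 0.30301 m.
v = −0.0721·94.98·0.74198·[1 + 0.0721·0.67043/0.30301] = -5.8917 m/s.
|v| = 5.8917 m/s = 5891.7 mm/s.

5890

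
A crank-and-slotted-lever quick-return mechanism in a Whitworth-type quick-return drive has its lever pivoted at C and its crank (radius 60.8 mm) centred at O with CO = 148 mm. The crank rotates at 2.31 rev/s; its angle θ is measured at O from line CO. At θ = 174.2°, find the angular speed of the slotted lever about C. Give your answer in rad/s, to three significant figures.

9.91

ω = 14.51 rad/s (from 2.31 rev/s).
Crank pin A relative to C: A = (d + r cosθ, r sinθ); lever angle φ = atan2(r sinθ, d + r cosθ).
Differentiating tanφ: φ̇ = rω(d cosθ + r)/(d² + r² + 2dr cosθ).
d² + r² + 2dr cosθ = |CA|² = 0.00769597 m²;  d cosθ + r = -0.086442 m.
|ω_lever| = |0.0608·14.51·-0.086442| / 0.00769597 = 9.9119 rad/s.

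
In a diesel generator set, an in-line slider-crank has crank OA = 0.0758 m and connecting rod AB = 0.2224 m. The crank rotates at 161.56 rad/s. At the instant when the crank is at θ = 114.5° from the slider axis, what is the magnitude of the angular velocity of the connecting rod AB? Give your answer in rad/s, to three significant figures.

24.0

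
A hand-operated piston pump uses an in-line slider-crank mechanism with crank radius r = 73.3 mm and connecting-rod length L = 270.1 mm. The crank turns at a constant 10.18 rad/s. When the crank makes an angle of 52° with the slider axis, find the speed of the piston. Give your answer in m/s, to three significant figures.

0.689

ω = 10.18 rad/s
For an in-line slider-crank, x = r cosθ + √(L² − r² sin²θ), so v = −rω sinθ·[1 + r cosθ/√(L² − r² sin²θ)].
With r = 0.0733 m, L = 0.2701 m, θ = 52°: √(L² − r² sin²θ) = 0.26385 m.
v = −0.0733·10.18·0.78801·[1 + 0.0733·0.61566/0.26385] = -0.68858 m/s.
|v| = 0.68858 m/s.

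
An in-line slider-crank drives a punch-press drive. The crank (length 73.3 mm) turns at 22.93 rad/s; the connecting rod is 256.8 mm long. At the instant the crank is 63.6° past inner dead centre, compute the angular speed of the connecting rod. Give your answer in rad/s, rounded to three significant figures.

ω = 22.93 rad/s
The rod makes angle φ with the slider axis where L sinφ = r sinθ; differentiating, L cosφ·φ̇ = r ω cosθ.
L cosφ = √(L² − r² sin²θ) = 0.24827 m.
|ω_rod| = r ω |cosθ| / √(L² − r² sin²θ) = 0.0733·22.93·0.44464/0.24827 = 3.0102 rad/s.

3.01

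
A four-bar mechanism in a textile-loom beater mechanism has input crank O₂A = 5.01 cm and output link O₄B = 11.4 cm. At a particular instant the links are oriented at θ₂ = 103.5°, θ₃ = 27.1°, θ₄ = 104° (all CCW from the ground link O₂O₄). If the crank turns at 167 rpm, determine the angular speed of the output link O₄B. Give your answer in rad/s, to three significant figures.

ω₂ = 17.49 rad/s (from 167 rpm).
Differentiating the loop-closure r₂e^{iθ₂}+r₃e^{iθ₃}=r₁+r₄e^{iθ₄} gives r₂ω₂e^{iθ₂}+r₃ω₃e^{iθ₃}=r₄ω₄e^{iθ₄}.
Eliminating the other unknown: ω₄ = r₂ω₂ sin(θ₂−θ₃) / [r₄ sin(θ₄−θ₃)].
Numerator sine = +0.97196; denominator sine = +0.97398.
Result = 0.0501·17.49·(+0.97196) / (0.114·(+0.97398)) = +7.6697 rad/s; magnitude 7.6697 rad/s.

7.67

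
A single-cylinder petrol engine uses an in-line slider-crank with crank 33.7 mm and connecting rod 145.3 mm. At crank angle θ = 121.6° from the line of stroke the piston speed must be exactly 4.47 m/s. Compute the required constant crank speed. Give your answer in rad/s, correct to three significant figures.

For an in-line slider-crank, |v_piston| = rω|sinθ|·[1 + r cosθ/√(L² − r² sin²θ)].
With r = 0.0337 m, L = 0.1453 m, θ = 121.6°: the bracketed kinematic factor |dx/dθ| = 0.025145 m.
ω = v/|dx/dθ| = 4.47/0.025145 = 177.77 rad/s.

178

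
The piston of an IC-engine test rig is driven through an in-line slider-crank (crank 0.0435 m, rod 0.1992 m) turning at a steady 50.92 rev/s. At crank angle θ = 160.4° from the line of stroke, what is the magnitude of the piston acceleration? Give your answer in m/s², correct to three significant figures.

ω = 2π·50.9 = 319.9 rad/s
x(θ) = r cosθ + √(L² − r² sin²θ); with ω constant, a = ω²·d²x/dθ².
d²x/dθ² = −r cosθ − r²(cos2θ)/√u − r⁴ sin²2θ/(4u^{3/2}),  u = L² − r² sin²θ = 0.0394677 m².
Substituting r = 0.0435 m, L = 0.1992 m, θ = 160.4°: d²x/dθ² = +0.033553 m.
a = ω²·d²x/dθ² = (319.9)²·(+0.033553) = +3434.5 m/s²;  |a| = 3434.5 m/s².

3430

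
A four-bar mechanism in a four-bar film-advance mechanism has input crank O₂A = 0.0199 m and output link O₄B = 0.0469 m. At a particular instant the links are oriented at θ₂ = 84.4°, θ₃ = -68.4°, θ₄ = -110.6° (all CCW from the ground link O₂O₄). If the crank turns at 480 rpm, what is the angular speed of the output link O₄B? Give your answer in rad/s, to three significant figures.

14.5

ω₂ = 50.27 rad/s (from 480 rpm).
Differentiating the loop-closure r₂e^{iθ₂}+r₃e^{iθ₃}=r₁+r₄e^{iθ₄} gives r₂ω₂e^{iθ₂}+r₃ω₃e^{iθ₃}=r₄ω₄e^{iθ₄}.
Eliminating the other unknown: ω₄ = r₂ω₂ sin(θ₂−θ₃) / [r₄ sin(θ₄−θ₃)].
Numerator sine = +0.45710; denominator sine = -0.67172.
Result = 0.0199·50.27·(+0.45710) / (0.0469·(-0.67172)) = -14.513 rad/s; magnitude 14.513 rad/s.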